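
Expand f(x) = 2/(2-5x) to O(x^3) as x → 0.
1 + 5*x/2 + 25*x**2/4 + O(x**3)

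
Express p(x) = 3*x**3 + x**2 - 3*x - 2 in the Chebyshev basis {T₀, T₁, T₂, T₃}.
(-3/2)T₀ + (-3/4)T₁ + (1/2)T₂ + (3/4)T₃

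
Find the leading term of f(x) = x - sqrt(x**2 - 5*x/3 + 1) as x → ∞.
5/6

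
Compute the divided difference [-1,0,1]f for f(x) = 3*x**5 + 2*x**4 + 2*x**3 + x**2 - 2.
3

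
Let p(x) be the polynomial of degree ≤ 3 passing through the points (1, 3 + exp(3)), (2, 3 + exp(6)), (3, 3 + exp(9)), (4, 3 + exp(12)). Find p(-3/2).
-105*exp(12)/16 - 495*exp(6)/16 + 3 + 231*exp(3)/16 + 385*exp(9)/16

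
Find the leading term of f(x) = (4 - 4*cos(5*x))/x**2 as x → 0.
50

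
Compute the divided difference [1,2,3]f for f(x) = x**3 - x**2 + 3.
5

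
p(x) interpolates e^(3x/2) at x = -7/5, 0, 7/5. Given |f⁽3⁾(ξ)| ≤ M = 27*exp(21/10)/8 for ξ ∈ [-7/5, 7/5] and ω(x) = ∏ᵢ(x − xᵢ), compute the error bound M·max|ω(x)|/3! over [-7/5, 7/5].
343*sqrt(3)*exp(21/10)/1000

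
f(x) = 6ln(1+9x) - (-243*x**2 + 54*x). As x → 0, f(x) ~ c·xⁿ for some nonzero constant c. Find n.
3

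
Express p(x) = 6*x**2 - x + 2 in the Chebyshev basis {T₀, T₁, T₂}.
(5)T₀ - T₁ + (3)T₂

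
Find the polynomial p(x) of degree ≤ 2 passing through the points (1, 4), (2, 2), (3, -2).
-x**2 + x + 4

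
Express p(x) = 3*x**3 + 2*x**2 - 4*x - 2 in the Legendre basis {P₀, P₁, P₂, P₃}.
(-4/3)P₀ + (-11/5)P₁ + (4/3)P₂ + (6/5)P₃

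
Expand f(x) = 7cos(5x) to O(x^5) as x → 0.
7 - 175*x**2/2 + 4375*x**4/24 + O(x**5)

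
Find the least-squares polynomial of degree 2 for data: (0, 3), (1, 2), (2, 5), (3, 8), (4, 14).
14/5 + (-6/5)x + x²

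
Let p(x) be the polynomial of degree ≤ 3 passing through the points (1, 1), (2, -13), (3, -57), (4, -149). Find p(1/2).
19/8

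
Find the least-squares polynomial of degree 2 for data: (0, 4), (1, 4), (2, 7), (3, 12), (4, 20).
139/35 + (-8/7)x + (9/7)x²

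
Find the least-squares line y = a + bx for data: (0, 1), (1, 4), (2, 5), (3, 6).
a = 8/5, b = 8/5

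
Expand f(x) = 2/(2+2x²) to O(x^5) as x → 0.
1 - x**2 + x**4 + O(x**5)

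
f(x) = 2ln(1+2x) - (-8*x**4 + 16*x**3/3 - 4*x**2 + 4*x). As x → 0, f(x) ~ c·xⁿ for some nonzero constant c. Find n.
5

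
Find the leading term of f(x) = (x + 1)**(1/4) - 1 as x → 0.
x/4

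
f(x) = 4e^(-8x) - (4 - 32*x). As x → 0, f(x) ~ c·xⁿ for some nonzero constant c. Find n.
2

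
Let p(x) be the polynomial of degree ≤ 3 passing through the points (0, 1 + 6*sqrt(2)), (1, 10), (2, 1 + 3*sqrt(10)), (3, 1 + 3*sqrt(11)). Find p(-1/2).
-299/16 - 15*sqrt(11)/16 + 63*sqrt(10)/16 + 105*sqrt(2)/8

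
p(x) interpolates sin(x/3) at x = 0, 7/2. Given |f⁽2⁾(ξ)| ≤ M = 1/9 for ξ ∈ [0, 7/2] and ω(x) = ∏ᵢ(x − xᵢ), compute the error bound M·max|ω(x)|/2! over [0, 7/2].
49/288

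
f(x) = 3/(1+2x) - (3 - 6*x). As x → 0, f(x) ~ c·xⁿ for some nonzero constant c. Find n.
2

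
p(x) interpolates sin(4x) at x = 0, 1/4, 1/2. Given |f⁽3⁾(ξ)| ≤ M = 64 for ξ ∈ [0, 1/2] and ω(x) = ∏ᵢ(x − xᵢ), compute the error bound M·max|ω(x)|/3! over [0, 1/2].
sqrt(3)/27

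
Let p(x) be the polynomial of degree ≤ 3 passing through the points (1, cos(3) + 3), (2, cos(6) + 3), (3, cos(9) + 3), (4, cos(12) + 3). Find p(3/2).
5*cos(3)/16 + cos(12)/16 - 5*cos(9)/16 + 15*cos(6)/16 + 3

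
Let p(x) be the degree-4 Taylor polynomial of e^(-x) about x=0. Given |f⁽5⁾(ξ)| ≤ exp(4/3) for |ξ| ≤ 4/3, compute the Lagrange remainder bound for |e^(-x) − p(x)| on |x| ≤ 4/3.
128*exp(4/3)/3645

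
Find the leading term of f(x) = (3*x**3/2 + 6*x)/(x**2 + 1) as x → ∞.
3*x/2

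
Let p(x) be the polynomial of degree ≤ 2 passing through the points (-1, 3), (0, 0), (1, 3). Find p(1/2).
3/4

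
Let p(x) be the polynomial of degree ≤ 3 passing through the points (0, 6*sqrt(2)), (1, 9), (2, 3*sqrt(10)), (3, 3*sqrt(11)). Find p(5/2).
-45/16 + 3*sqrt(2)/8 + 15*sqrt(11)/16 + 45*sqrt(10)/16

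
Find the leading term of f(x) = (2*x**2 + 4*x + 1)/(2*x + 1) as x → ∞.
x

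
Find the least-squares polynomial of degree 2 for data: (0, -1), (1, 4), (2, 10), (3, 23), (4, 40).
-4/7 + (87/70)x + (31/14)x²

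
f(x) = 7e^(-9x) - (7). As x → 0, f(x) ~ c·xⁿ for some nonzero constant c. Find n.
1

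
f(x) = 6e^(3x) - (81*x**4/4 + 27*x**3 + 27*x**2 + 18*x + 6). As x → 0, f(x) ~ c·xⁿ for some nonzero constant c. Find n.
5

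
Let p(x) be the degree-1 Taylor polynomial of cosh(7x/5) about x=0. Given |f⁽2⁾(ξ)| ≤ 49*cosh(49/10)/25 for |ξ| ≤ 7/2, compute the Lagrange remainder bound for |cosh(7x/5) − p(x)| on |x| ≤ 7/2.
2401*cosh(49/10)/200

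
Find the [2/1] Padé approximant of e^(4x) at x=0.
(8*x**2/3 + 8*x/3 + 1)/(1 - 4*x/3)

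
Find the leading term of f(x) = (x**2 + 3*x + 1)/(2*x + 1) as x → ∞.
x/2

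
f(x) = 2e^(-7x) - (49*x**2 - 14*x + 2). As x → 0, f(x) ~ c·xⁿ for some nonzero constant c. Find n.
3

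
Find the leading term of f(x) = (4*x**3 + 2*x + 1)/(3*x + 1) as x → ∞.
4*x**2/3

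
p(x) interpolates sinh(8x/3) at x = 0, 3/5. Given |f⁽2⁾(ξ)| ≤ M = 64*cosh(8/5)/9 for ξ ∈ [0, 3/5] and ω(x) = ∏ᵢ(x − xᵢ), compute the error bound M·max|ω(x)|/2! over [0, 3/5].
8*cosh(8/5)/25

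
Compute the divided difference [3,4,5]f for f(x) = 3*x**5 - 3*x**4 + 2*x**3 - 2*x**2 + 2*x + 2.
1711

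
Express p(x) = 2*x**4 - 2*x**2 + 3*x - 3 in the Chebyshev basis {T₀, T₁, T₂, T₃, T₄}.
(-13/4)T₀ + (3)T₁ + (1/4)T₄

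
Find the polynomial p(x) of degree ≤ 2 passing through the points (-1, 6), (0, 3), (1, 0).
3 - 3*x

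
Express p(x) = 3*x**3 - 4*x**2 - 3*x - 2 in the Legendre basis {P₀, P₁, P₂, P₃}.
(-10/3)P₀ + (-6/5)P₁ + (-8/3)P₂ + (6/5)P₃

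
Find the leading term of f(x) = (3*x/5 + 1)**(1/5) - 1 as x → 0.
3*x/25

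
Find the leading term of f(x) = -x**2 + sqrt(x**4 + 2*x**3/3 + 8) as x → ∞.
x/3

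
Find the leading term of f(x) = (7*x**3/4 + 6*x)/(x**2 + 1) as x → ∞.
7*x/4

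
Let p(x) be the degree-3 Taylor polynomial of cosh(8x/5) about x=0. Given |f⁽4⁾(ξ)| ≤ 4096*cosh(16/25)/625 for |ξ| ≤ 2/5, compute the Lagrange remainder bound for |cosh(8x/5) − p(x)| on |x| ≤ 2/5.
8192*cosh(16/25)/1171875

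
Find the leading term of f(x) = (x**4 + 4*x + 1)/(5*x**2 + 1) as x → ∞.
x**2/5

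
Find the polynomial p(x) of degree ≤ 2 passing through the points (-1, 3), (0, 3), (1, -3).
-3*x**2 - 3*x + 3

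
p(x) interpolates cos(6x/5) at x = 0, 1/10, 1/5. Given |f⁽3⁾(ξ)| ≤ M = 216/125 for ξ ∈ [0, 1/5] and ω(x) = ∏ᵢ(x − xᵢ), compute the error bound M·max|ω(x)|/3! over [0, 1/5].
sqrt(3)/15625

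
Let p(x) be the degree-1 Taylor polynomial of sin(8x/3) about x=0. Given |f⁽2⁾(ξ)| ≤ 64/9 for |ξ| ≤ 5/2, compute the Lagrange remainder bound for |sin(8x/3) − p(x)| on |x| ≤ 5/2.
200/9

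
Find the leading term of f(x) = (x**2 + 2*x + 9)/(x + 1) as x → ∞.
x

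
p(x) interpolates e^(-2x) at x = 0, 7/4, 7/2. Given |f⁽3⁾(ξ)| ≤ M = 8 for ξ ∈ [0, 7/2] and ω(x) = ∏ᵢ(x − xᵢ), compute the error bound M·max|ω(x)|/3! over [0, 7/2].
343*sqrt(3)/216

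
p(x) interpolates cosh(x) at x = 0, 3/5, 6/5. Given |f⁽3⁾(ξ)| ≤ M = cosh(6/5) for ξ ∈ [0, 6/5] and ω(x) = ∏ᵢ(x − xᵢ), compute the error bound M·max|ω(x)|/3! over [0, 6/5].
sqrt(3)*cosh(6/5)/125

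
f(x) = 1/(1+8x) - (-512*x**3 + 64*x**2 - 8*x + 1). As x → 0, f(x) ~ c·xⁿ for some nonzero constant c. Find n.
4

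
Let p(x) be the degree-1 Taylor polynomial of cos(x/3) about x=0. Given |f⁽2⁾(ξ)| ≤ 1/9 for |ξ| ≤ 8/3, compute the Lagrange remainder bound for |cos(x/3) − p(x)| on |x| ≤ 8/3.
32/81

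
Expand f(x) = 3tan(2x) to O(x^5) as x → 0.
6*x + 8*x**3 + O(x**5)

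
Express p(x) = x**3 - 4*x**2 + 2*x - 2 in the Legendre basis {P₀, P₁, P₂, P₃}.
(-10/3)P₀ + (13/5)P₁ + (-8/3)P₂ + (2/5)P₃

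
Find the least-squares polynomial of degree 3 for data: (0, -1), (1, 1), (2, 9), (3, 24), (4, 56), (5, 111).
-155/126 + (2645/756)x + (-97/63)x² + (115/108)x³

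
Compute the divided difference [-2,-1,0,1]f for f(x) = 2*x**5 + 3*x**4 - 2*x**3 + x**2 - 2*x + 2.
2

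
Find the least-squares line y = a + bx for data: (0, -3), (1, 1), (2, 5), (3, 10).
a = -16/5, b = 43/10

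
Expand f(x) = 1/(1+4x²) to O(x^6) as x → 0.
1 - 4*x**2 + 16*x**4 + O(x**6)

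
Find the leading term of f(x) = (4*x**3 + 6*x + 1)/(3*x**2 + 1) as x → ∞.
4*x/3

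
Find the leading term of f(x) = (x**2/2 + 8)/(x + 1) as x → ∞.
x/2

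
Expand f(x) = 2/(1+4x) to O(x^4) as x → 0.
2 - 8*x + 32*x**2 - 128*x**3 + O(x**4)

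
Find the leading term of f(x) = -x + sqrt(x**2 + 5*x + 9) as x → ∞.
5/2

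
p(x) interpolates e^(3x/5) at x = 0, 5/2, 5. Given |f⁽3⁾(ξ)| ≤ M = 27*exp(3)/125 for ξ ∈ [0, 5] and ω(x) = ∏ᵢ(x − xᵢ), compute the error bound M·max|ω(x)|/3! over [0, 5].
sqrt(3)*exp(3)/8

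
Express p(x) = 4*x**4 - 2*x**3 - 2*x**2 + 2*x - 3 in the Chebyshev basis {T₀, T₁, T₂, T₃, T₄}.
(-5/2)T₀ + (1/2)T₁ + T₂ + (-1/2)T₃ + (1/2)T₄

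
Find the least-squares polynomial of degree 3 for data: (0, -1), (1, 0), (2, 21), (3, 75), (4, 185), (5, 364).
-68/63 + (-709/378)x + (4/9)x² + (157/54)x³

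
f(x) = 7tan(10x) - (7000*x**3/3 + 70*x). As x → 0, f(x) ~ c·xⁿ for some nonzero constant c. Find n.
5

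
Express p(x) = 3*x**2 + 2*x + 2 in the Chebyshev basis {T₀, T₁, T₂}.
(7/2)T₀ + (2)T₁ + (3/2)T₂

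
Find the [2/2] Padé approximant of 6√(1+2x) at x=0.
(15*x**2/2 + 15*x + 6)/(x**2/4 + 3*x/2 + 1)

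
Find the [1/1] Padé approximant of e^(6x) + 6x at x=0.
(21*x/2 + 1)/(1 - 3*x/2)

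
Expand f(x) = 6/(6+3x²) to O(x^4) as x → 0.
1 - x**2/2 + O(x**4)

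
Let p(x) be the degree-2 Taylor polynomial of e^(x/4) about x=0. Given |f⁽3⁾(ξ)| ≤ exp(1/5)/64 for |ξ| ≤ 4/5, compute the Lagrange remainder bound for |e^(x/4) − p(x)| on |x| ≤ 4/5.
exp(1/5)/750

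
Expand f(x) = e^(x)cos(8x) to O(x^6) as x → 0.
1 + x - 63*x**2/2 - 191*x**3/6 + 3713*x**4/24 + 19841*x**5/120 + O(x**6)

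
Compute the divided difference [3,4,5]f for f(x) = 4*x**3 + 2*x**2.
50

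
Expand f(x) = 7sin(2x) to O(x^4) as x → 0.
14*x - 28*x**3/3 + O(x**4)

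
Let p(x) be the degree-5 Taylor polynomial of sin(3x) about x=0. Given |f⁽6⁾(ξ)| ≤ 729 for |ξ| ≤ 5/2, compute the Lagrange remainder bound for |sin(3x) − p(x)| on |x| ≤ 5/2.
253125/1024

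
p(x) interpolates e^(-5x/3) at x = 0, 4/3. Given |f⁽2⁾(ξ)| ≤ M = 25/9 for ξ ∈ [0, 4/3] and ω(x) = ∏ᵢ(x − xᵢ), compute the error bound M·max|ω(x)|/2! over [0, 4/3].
50/81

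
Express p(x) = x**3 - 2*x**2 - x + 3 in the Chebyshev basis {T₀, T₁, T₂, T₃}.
(2)T₀ + (-1/4)T₁ - T₂ + (1/4)T₃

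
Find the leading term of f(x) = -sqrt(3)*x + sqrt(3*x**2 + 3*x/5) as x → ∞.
sqrt(3)/10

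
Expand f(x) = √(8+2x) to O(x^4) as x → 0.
2*sqrt(2) + sqrt(2)*x/4 - sqrt(2)*x**2/64 + sqrt(2)*x**3/512 + O(x**4)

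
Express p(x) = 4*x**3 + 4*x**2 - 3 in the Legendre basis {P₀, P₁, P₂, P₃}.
(-5/3)P₀ + (12/5)P₁ + (8/3)P₂ + (8/5)P₃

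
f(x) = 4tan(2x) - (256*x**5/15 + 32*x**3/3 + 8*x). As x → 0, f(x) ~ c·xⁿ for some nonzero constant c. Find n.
7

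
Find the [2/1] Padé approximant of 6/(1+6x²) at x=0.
6 - 36*x**2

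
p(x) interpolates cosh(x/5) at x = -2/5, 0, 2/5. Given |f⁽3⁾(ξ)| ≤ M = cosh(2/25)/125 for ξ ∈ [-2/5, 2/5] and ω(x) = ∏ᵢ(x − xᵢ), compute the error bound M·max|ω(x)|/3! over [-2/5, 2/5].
8*sqrt(3)*cosh(2/25)/421875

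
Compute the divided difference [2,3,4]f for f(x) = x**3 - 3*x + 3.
9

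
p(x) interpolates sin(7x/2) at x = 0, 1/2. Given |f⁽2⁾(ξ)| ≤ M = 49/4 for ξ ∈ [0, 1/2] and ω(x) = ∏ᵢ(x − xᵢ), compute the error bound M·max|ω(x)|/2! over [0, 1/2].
49/128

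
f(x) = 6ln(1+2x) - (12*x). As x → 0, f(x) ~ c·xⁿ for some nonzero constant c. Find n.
2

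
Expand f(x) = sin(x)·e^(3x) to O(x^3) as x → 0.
x + 3*x**2 + O(x**3)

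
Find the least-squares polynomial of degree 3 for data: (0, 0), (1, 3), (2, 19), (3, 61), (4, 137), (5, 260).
5/126 + (-425/756)x + (55/36)x² + (97/54)x³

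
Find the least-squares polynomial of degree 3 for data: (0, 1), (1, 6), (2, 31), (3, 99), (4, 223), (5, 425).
10/9 + (-86/189)x + (457/252)x² + (329/108)x³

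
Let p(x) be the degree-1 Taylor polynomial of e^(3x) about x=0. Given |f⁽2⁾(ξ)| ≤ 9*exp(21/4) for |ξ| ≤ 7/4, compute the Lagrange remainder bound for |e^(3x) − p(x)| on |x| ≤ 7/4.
441*exp(21/4)/32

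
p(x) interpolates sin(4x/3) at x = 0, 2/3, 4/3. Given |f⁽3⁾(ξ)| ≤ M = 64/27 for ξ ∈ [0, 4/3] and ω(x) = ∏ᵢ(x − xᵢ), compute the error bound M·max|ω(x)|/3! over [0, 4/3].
512*sqrt(3)/19683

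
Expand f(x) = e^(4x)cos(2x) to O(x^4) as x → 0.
1 + 4*x + 6*x**2 + 8*x**3/3 + O(x**4)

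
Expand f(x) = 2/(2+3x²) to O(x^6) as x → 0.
1 - 3*x**2/2 + 9*x**4/4 + O(x**6)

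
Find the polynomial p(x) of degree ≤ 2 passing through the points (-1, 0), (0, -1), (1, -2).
-x - 1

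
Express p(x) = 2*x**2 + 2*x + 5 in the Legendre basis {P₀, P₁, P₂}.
(17/3)P₀ + (2)P₁ + (4/3)P₂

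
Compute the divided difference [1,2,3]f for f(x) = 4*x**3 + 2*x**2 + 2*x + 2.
26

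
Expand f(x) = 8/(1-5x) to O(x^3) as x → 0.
8 + 40*x + 200*x**2 + O(x**3)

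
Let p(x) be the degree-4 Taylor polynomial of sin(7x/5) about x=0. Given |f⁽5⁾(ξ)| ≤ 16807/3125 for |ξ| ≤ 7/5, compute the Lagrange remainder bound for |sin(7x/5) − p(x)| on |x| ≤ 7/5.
282475249/1171875000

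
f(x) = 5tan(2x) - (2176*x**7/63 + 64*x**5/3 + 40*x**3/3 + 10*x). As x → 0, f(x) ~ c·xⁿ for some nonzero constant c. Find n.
9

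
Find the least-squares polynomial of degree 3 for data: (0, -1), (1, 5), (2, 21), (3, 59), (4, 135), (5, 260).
-1 + (81/14)x + (-55/28)x² + (9/4)x³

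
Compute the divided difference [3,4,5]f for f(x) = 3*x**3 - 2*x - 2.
36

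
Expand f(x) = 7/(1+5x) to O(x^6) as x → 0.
7 - 35*x + 175*x**2 - 875*x**3 + 4375*x**4 - 21875*x**5 + O(x**6)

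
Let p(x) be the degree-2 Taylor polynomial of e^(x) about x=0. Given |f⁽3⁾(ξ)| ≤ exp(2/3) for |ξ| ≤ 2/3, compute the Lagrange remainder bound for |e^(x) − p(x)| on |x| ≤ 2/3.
4*exp(2/3)/81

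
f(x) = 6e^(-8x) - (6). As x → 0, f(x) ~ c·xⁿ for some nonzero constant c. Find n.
1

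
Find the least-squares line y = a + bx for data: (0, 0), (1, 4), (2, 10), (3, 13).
a = 0, b = 9/2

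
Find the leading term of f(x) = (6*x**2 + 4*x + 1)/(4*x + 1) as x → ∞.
3*x/2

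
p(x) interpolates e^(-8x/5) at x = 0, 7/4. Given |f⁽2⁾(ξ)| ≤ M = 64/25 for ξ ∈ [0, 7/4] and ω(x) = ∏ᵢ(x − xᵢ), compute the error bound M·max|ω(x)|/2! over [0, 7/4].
49/50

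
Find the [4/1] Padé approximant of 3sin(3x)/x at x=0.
243*x**4/40 - 27*x**2/2 + 9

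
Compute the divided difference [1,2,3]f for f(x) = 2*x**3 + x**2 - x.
13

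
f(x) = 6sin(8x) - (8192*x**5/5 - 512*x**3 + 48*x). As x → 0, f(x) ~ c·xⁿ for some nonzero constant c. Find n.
7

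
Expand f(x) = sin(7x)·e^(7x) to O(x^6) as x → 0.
7*x + 49*x**2 + 343*x**3/3 - 16807*x**5/30 + O(x**6)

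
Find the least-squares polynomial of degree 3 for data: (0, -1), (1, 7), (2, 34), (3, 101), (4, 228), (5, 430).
-101/126 + (2447/756)x + (215/252)x² + (85/27)x³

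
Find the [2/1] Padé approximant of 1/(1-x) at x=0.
1/(1 - x)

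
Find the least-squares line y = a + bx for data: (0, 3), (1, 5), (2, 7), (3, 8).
a = 16/5, b = 17/10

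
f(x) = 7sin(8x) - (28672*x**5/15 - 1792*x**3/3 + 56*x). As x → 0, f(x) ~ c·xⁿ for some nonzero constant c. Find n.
7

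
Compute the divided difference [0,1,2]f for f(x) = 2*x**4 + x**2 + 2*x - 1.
15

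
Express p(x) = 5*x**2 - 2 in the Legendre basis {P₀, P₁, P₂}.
(-1/3)P₀ + (10/3)P₂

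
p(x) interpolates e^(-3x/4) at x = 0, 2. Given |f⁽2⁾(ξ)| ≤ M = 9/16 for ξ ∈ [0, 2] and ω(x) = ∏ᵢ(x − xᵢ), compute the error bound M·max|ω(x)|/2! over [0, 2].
9/32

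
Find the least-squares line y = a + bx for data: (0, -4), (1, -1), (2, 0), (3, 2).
a = -18/5, b = 19/10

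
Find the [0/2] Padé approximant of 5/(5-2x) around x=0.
1/(1 - 2*x/5)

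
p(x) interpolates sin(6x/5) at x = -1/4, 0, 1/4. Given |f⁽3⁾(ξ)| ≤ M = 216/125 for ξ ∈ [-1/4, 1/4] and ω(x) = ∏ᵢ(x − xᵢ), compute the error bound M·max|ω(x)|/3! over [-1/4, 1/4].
sqrt(3)/1000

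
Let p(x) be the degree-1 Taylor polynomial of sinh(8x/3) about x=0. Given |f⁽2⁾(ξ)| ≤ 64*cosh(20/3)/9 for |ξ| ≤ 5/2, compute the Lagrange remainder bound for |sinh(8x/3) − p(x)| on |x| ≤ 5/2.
200*cosh(20/3)/9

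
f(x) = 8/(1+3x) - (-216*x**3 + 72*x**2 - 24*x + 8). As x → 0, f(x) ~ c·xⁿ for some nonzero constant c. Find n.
4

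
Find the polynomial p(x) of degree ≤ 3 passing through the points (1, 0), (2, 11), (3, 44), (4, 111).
2*x**3 - x**2 - 1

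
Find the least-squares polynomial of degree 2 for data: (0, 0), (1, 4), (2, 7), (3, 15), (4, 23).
9/35 + (139/70)x + (13/14)x²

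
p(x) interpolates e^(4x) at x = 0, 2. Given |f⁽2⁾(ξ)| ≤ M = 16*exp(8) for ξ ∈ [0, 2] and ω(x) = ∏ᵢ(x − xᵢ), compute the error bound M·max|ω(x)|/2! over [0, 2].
8*exp(8)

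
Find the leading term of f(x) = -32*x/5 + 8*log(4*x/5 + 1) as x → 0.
-64*x**2/25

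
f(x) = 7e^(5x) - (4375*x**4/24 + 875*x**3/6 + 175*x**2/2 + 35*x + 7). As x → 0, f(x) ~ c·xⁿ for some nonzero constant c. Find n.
5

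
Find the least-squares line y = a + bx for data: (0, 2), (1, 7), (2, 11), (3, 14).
a = 5/2, b = 4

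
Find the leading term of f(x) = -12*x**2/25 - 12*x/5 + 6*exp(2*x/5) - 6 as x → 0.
8*x**3/125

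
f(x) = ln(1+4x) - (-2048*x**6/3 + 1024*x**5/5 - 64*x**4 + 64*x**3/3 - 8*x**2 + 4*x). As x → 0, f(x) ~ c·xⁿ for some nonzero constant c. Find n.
7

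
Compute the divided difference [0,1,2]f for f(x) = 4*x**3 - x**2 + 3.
11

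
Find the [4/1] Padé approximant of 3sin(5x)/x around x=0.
625*x**4/8 - 125*x**2/2 + 15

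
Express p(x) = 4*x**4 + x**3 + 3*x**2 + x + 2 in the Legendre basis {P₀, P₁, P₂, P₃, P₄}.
(19/5)P₀ + (8/5)P₁ + (30/7)P₂ + (2/5)P₃ + (32/35)P₄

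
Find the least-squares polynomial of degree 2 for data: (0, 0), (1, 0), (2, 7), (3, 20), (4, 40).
-1/35 + (-22/7)x + (23/7)x²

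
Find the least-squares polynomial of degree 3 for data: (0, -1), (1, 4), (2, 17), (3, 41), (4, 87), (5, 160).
-71/63 + (925/189)x + (-29/63)x² + (32/27)x³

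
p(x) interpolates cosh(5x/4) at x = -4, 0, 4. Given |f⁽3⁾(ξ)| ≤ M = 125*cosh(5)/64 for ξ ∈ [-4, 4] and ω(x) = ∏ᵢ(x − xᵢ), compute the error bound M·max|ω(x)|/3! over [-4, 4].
125*sqrt(3)*cosh(5)/27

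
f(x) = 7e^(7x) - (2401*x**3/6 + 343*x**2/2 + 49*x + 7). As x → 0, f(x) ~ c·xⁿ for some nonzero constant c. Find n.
4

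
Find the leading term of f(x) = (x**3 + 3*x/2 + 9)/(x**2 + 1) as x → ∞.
x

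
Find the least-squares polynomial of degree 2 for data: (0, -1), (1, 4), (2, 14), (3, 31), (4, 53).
-33/35 + (25/14)x + (41/14)x²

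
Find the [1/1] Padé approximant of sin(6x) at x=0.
6*x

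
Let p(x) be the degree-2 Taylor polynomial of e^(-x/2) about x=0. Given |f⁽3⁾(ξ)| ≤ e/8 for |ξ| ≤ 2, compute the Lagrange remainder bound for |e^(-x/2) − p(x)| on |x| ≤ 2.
e/6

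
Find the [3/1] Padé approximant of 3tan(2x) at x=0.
8*x**3 + 6*x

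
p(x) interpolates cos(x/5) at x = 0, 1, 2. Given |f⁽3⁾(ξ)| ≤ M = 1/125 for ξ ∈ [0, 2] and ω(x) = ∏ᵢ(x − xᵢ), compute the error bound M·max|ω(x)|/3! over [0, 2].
sqrt(3)/3375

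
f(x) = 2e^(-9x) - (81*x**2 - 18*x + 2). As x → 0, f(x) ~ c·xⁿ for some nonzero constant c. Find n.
3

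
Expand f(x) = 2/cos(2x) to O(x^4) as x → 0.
2 + 4*x**2 + O(x**4)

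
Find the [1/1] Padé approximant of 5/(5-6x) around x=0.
1/(1 - 6*x/5)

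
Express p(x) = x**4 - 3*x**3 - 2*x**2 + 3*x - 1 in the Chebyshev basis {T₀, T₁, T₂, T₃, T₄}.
(-13/8)T₀ + (3/4)T₁ + (-1/2)T₂ + (-3/4)T₃ + (1/8)T₄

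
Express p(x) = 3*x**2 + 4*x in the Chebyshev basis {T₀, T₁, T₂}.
(3/2)T₀ + (4)T₁ + (3/2)T₂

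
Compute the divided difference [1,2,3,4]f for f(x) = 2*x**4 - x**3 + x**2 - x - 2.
19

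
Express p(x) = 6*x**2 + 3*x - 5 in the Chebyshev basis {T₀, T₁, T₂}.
(-2)T₀ + (3)T₁ + (3)T₂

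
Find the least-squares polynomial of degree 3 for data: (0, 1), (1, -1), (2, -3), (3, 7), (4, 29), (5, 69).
9/7 + (-10/3)x + (-11/14)x² + (5/6)x³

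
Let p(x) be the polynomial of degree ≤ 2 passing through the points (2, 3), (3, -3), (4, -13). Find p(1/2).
9/2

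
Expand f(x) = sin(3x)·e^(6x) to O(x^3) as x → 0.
3*x + 18*x**2 + O(x**3)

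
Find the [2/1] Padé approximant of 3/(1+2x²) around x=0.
3 - 6*x**2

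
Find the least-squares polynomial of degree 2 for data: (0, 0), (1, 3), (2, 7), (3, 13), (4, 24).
13/35 + (23/35)x + (9/7)x²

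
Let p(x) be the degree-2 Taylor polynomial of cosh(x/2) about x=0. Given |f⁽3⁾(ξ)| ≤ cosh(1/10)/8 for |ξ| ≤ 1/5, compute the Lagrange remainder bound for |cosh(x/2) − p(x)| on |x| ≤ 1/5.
cosh(1/10)/6000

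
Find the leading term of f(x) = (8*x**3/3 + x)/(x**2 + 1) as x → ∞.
8*x/3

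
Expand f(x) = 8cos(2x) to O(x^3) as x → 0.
8 - 16*x**2 + O(x**3)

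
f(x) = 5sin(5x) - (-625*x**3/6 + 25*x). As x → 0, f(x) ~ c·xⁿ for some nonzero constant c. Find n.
5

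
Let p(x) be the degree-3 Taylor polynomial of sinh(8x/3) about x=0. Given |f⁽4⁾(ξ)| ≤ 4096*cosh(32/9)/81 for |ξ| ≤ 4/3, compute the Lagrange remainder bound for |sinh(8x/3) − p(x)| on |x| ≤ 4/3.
131072*cosh(32/9)/19683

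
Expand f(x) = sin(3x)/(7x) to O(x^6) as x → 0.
3/7 - 9*x**2/14 + 81*x**4/280 + O(x**6)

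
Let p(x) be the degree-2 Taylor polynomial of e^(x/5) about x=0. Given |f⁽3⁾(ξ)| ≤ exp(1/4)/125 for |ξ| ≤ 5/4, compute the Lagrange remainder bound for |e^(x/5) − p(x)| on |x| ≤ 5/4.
exp(1/4)/384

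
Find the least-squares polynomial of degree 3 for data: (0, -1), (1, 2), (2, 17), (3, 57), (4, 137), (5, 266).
-8/9 + (215/378)x + (-5/63)x² + (115/54)x³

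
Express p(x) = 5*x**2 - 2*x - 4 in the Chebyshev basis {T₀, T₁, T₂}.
(-3/2)T₀ + (-2)T₁ + (5/2)T₂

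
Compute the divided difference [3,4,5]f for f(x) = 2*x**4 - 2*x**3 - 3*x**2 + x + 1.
167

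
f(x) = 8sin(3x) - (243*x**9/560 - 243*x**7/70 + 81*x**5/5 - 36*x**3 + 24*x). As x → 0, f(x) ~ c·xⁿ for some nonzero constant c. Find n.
11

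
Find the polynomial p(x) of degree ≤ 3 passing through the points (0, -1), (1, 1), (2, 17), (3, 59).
2*x**3 + x**2 - x - 1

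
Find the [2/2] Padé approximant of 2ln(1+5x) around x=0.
5*x*(5*x + 2)/(25*x**2/6 + 5*x + 1)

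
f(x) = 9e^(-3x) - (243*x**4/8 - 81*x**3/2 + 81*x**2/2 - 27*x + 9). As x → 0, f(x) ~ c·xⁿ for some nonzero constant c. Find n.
5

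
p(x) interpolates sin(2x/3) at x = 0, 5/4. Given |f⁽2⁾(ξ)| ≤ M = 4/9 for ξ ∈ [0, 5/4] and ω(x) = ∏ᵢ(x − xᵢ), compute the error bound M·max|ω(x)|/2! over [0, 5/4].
25/288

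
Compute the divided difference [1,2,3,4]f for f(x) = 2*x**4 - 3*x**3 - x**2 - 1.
17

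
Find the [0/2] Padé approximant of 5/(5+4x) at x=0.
1/(4*x/5 + 1)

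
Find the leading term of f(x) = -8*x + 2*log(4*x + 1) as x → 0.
-16*x**2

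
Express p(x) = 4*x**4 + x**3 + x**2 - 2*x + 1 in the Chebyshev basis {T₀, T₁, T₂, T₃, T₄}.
(3)T₀ + (-5/4)T₁ + (5/2)T₂ + (1/4)T₃ + (1/2)T₄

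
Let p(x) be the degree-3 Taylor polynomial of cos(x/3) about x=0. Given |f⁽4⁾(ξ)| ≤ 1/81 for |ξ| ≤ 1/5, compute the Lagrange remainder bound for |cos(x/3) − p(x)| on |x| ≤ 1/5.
1/1215000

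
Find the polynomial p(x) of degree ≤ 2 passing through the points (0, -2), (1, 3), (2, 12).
2*x**2 + 3*x - 2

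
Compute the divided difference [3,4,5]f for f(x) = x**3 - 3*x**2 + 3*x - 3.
9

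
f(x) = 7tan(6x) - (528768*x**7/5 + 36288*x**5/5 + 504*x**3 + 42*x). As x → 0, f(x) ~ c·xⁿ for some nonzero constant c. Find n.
9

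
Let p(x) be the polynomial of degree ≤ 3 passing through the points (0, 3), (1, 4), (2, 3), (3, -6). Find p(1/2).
27/8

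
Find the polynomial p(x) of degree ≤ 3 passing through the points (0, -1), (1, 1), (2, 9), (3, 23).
3*x**2 - x - 1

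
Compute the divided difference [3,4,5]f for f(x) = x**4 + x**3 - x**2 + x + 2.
108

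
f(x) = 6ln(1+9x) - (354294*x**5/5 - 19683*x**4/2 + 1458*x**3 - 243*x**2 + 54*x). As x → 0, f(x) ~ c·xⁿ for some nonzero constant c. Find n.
6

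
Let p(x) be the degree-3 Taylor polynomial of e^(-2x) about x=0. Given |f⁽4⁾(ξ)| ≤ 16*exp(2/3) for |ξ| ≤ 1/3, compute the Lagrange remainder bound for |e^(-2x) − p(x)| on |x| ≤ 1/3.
2*exp(2/3)/243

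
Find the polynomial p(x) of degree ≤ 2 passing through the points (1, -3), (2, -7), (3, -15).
-2*x**2 + 2*x - 3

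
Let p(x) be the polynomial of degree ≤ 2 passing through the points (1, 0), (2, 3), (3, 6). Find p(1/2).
-3/2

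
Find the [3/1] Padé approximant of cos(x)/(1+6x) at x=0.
(x**3/144 - 427*x**2/852 + x/5112 + 1)/(30673*x/5112 + 1)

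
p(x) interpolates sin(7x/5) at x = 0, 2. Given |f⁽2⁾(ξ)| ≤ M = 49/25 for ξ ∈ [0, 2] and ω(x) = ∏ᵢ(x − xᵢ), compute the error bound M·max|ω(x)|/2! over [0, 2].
49/50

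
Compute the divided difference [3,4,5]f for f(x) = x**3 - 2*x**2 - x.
10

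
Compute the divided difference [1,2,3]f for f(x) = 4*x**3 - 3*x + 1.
24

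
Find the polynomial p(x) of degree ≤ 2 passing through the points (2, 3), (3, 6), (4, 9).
3*x - 3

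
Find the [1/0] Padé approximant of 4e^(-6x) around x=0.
4 - 24*x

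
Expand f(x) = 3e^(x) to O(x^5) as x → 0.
3 + 3*x + 3*x**2/2 + x**3/2 + x**4/8 + O(x**5)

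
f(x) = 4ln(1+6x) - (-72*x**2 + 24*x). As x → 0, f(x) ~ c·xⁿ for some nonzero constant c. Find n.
3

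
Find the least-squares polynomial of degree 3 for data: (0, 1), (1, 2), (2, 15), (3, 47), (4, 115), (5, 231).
16/21 + (16/9)x + (-155/84)x² + (77/36)x³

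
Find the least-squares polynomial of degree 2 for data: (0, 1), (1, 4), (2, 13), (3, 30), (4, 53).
37/35 + (-5/7)x + (24/7)x²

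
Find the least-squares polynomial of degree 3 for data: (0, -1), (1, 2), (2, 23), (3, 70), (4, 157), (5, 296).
-74/63 + (-127/378)x + (269/126)x² + (53/27)x³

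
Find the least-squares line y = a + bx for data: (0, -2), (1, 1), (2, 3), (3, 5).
a = -17/10, b = 23/10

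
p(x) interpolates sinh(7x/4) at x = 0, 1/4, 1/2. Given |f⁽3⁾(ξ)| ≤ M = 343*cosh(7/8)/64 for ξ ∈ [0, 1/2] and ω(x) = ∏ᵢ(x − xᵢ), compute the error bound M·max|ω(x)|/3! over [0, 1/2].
343*sqrt(3)*cosh(7/8)/110592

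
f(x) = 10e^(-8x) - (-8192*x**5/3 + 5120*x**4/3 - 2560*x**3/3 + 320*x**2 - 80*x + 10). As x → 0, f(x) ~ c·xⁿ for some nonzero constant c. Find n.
6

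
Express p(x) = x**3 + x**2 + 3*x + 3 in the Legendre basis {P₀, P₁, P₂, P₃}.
(10/3)P₀ + (18/5)P₁ + (2/3)P₂ + (2/5)P₃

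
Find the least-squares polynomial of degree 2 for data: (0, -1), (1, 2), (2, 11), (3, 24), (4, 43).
-37/35 + (5/7)x + (18/7)x²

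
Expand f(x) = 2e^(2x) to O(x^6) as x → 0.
2 + 4*x + 4*x**2 + 8*x**3/3 + 4*x**4/3 + 8*x**5/15 + O(x**6)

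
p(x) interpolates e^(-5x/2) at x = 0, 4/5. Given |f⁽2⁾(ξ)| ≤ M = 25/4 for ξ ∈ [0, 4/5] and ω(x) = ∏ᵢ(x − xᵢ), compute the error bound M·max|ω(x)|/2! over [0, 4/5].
1/2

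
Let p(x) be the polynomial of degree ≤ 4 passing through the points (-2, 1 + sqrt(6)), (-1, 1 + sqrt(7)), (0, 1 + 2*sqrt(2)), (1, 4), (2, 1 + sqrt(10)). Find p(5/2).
-283/32 - 45*sqrt(7)/32 + 35*sqrt(6)/128 + 315*sqrt(10)/128 + 189*sqrt(2)/32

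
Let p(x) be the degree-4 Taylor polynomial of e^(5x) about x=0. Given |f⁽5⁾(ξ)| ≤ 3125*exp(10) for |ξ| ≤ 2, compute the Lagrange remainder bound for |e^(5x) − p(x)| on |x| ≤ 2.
2500*exp(10)/3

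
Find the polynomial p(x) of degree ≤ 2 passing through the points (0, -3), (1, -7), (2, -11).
-4*x - 3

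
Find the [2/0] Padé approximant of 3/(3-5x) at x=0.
25*x**2/9 + 5*x/3 + 1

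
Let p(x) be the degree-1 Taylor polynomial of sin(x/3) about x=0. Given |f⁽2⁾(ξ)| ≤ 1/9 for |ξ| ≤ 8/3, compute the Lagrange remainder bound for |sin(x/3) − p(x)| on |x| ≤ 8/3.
32/81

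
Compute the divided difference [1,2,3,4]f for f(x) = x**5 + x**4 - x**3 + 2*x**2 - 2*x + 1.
74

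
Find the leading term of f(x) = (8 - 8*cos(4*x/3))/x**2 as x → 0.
64/9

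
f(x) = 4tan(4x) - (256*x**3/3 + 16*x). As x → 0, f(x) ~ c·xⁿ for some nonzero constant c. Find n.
5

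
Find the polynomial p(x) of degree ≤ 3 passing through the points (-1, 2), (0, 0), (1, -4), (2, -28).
-3*x**3 - x**2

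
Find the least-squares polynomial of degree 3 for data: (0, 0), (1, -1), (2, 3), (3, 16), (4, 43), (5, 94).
-25/126 + (73/756)x + (-341/252)x² + (55/54)x³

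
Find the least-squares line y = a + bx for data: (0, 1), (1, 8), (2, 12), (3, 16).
a = 19/10, b = 49/10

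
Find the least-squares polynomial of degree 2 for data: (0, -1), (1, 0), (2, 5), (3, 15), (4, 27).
-8/7 + (-43/70)x + (27/14)x²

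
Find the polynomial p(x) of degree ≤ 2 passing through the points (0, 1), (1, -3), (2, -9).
-x**2 - 3*x + 1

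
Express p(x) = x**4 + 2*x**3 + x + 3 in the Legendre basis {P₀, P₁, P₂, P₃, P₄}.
(16/5)P₀ + (11/5)P₁ + (4/7)P₂ + (4/5)P₃ + (8/35)P₄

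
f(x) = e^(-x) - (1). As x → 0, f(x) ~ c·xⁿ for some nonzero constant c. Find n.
1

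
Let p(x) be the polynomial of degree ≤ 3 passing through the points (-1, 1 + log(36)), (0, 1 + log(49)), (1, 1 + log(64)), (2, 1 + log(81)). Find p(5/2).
1 + log(321489*2**(1/4)*3**(1/8)*7**(5/8)/16384)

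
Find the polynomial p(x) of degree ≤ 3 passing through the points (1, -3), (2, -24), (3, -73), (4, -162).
-2*x**3 - 2*x**2 - x + 2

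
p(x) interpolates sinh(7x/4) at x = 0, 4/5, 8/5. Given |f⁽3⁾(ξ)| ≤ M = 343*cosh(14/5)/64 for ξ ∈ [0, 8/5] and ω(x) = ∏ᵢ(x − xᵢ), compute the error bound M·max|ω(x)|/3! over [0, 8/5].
343*sqrt(3)*cosh(14/5)/3375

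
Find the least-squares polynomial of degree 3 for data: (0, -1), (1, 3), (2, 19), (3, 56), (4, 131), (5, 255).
-71/63 + (736/189)x + (-92/63)x² + (59/27)x³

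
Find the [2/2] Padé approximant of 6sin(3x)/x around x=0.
(18 - 189*x**2/10)/(9*x**2/20 + 1)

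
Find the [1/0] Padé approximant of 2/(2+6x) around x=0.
1 - 3*x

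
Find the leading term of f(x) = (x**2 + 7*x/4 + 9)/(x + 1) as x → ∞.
x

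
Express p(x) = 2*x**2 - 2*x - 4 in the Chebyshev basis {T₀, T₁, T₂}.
(-3)T₀ + (-2)T₁ + T₂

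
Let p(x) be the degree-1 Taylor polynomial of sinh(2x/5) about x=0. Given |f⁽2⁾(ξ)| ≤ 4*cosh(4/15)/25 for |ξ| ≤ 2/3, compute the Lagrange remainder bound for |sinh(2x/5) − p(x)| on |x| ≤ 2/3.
8*cosh(4/15)/225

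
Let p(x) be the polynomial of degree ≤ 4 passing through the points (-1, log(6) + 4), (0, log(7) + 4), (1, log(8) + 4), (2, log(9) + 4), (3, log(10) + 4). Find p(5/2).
log(9*2**(19/32)*3**(19/128)*5**(35/128)*7**(7/32)/4) + 4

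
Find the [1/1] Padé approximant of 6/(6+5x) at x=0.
1/(5*x/6 + 1)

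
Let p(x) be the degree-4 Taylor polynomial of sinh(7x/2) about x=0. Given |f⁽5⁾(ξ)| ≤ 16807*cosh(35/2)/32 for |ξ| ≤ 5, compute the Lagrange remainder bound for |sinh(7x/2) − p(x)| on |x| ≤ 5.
10504375*cosh(35/2)/768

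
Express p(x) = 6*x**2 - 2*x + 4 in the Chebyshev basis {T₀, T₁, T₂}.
(7)T₀ + (-2)T₁ + (3)T₂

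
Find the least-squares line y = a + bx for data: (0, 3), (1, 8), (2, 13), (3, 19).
a = 14/5, b = 53/10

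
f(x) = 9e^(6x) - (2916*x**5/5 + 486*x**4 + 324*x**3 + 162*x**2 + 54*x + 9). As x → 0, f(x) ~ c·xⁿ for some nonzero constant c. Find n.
6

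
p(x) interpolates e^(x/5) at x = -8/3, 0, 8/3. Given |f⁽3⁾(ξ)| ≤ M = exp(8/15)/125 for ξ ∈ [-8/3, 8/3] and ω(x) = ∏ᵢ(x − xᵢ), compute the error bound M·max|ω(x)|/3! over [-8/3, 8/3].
512*sqrt(3)*exp(8/15)/91125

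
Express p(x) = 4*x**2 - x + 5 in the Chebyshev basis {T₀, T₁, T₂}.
(7)T₀ - T₁ + (2)T₂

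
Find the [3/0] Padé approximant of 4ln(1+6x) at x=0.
24*x*(12*x**2 - 3*x + 1)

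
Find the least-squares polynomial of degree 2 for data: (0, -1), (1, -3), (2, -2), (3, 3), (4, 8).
-43/35 + (-96/35)x + (9/7)x²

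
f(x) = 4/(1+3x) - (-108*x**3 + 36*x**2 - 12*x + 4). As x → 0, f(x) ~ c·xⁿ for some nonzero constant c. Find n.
4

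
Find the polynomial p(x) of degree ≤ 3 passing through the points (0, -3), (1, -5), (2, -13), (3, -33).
-x**3 - x - 3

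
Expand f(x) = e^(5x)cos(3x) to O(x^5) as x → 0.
1 + 5*x + 8*x**2 - 5*x**3/3 - 161*x**4/6 + O(x**5)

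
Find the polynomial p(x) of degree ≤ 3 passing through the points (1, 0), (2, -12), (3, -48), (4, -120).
-2*x**3 + 2*x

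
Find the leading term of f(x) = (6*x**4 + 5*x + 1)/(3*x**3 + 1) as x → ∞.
2*x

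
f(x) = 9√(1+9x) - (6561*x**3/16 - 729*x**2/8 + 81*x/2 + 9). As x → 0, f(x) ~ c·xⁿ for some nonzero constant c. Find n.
4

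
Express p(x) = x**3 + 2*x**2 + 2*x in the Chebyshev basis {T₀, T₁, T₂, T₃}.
T₀ + (11/4)T₁ + T₂ + (1/4)T₃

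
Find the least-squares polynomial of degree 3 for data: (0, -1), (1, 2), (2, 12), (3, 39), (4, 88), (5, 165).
-5/6 + (29/252)x + (89/84)x² + (10/9)x³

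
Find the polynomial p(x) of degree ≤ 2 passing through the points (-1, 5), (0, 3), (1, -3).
-2*x**2 - 4*x + 3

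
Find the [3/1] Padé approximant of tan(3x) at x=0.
9*x**3 + 3*x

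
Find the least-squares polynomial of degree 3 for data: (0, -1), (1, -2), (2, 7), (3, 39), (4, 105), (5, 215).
-8/9 + (-608/189)x + (-29/252)x² + (203/108)x³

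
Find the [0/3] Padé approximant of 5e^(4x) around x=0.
5/(-32*x**3/3 + 8*x**2 - 4*x + 1)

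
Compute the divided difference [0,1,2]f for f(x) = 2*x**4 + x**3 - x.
17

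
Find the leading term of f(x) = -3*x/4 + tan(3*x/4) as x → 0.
9*x**3/64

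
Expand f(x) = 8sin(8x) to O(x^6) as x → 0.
64*x - 2048*x**3/3 + 32768*x**5/15 + O(x**6)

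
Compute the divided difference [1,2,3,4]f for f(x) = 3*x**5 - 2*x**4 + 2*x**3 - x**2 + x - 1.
177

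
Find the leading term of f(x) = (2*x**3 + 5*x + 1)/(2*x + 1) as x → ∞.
x**2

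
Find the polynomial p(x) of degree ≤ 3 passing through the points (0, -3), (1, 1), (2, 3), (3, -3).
-x**3 + 2*x**2 + 3*x - 3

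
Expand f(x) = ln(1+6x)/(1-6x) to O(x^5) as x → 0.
6*x + 18*x**2 + 180*x**3 + 756*x**4 + O(x**5)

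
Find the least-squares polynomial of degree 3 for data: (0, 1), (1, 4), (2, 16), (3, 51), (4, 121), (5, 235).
74/63 + (361/378)x + (-151/252)x² + (211/108)x³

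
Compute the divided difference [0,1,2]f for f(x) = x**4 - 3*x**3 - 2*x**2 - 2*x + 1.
-4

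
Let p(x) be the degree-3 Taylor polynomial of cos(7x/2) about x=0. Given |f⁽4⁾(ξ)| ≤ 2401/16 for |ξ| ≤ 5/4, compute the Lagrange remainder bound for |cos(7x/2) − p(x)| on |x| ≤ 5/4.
1500625/98304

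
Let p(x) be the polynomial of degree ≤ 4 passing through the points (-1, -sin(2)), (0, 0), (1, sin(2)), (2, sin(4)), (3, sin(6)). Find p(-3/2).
35*sin(6)/128 + 63*sin(2)/128 - 45*sin(4)/32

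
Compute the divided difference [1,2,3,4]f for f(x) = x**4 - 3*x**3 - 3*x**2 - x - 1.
7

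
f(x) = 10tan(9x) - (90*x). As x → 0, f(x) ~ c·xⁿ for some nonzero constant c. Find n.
3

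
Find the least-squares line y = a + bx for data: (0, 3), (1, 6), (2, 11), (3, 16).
a = 12/5, b = 22/5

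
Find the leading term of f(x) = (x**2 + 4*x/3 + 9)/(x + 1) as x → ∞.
x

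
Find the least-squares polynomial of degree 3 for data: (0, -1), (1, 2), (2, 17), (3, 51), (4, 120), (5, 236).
-155/126 + (2645/756)x + (-97/63)x² + (223/108)x³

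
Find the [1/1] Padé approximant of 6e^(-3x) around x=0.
(6 - 9*x)/(3*x/2 + 1)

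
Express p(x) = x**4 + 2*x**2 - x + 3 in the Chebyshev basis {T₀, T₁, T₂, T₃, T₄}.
(35/8)T₀ - T₁ + (3/2)T₂ + (1/8)T₄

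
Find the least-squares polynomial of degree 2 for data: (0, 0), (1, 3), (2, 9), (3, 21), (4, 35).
(4/5)x + (2)x²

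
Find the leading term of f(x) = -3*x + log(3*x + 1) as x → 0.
-9*x**2/2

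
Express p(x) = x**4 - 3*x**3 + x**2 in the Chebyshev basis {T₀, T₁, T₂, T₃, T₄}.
(7/8)T₀ + (-9/4)T₁ + T₂ + (-3/4)T₃ + (1/8)T₄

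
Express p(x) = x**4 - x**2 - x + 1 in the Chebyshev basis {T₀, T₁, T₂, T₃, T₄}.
(7/8)T₀ - T₁ + (1/8)T₄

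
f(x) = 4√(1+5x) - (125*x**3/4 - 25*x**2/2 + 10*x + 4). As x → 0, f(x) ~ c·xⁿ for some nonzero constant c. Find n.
4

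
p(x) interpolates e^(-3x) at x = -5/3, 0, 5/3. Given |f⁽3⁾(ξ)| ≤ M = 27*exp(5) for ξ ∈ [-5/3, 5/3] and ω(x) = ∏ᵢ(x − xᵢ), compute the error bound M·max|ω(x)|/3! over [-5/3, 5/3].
125*sqrt(3)*exp(5)/27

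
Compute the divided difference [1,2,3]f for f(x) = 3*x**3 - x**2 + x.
17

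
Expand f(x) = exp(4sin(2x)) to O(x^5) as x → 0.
1 + 8*x + 32*x**2 + 80*x**3 + 128*x**4 + O(x**5)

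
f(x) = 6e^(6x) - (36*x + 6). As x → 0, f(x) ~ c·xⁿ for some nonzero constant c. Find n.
2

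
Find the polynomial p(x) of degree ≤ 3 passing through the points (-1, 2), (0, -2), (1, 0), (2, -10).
-3*x**3 + 3*x**2 + 2*x - 2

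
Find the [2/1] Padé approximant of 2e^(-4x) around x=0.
(16*x**2/3 - 16*x/3 + 2)/(4*x/3 + 1)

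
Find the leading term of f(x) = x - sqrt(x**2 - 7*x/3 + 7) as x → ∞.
7/6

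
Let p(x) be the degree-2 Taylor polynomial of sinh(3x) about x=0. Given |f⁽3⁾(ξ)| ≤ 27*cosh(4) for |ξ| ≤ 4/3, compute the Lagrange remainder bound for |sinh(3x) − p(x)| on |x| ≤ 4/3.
32*cosh(4)/3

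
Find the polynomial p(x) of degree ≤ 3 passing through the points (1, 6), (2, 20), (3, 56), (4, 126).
2*x**3 - x**2 + 3*x + 2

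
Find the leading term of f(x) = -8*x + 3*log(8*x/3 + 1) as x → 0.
-32*x**2/3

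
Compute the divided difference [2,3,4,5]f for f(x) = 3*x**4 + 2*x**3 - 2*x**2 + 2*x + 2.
44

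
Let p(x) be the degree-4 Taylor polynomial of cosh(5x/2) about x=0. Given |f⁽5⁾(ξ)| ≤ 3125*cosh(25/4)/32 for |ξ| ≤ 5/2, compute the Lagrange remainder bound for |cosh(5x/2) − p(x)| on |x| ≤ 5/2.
1953125*cosh(25/4)/24576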